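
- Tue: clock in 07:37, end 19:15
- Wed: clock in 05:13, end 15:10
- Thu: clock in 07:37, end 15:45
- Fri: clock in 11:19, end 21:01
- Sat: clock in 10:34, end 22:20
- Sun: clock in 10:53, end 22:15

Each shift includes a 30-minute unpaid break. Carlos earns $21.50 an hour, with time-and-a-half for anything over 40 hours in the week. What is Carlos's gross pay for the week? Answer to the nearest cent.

$1490.49

Tue: 07:37–19:15 = 11 h 38 min; less 30 min break → 11 h 8 min
Wed: 05:13–15:10 = 9 h 57 min; less 30 min break → 9 h 27 min
Thu: 07:37–15:45 = 8 h 8 min; less 30 min break → 7 h 38 min
Fri: 11:19–21:01 = 9 h 42 min; less 30 min break → 9 h 12 min
Sat: 10:34–22:20 = 11 h 46 min; less 30 min break → 11 h 16 min
Sun: 10:53–22:15 = 11 h 22 min; less 30 min break → 10 h 52 min
Total worked: 59 h 33 min = 3573 min.
Regular 40 h 0 min = 2400 min at $21.50/h; overtime 19 h 33 min = 1173 min at $32.25/h.
Pay = (2400 × $21.50 + 1173 × $32.25) ÷ 60 = $1490.49.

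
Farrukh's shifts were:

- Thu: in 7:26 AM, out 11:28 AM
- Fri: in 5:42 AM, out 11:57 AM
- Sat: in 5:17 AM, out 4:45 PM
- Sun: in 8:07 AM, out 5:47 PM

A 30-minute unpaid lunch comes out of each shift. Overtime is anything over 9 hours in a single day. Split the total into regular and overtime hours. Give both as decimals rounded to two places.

Thu: 7:26 AM–11:28 AM = 4 h 2 min; less 30 min break → 3 h 32 min
Fri: 5:42 AM–11:57 AM = 6 h 15 min; less 30 min break → 5 h 45 min
Sat: 5:17 AM–4:45 PM = 11 h 28 min; less 30 min break → 10 h 58 min
Sun: 8:07 AM–5:47 PM = 9 h 40 min; less 30 min break → 9 h 10 min
Thu reg 3 h 32 min / OT 0 h 0 min; Fri reg 5 h 45 min / OT 0 h 0 min; Sat reg 9 h 0 min / OT 1 h 58 min; Sun reg 9 h 0 min / OT 0 h 10 min.
Totals: regular 27 h 17 min, overtime 2 h 8 min.

Regular 27.28 hours, overtime 2.13 hours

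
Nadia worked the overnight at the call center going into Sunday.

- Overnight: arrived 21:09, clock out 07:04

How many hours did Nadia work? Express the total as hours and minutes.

Overnight: 21:09 → midnight = 2 h 51 min; midnight → 07:04 = 7 h 4 min; span 9 h 55 min

9 h 55 min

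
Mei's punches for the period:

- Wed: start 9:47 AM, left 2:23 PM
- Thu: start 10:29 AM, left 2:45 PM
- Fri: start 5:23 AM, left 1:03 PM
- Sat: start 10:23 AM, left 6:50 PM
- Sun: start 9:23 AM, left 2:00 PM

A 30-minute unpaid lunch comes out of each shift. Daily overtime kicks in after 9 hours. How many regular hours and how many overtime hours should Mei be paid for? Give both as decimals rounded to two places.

Wed: 9:47 AM–2:23 PM = 4 h 36 min; less 30 min break → 4 h 6 min
Thu: 10:29 AM–2:45 PM = 4 h 16 min; less 30 min break → 3 h 46 min
Fri: 5:23 AM–1:03 PM = 7 h 40 min; less 30 min break → 7 h 10 min
Sat: 10:23 AM–6:50 PM = 8 h 27 min; less 30 min break → 7 h 57 min
Sun: 9:23 AM–2:00 PM = 4 h 37 min; less 30 min break → 4 h 7 min
Wed reg 4 h 6 min / OT 0 h 0 min; Thu reg 3 h 46 min / OT 0 h 0 min; Fri reg 7 h 10 min / OT 0 h 0 min; Sat reg 7 h 57 min / OT 0 h 0 min; Sun reg 4 h 7 min / OT 0 h 0 min.
Totals: regular 27 h 6 min, overtime 0 h 0 min.

Regular 27.10 hours, overtime 0.00 hours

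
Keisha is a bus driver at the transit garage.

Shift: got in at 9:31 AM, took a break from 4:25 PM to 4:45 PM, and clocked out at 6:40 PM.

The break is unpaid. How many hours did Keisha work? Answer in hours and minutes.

Shift: 9:31 AM–6:40 PM = 9 h 9 min; less 20 min break → 8 h 49 min

8 h 49 min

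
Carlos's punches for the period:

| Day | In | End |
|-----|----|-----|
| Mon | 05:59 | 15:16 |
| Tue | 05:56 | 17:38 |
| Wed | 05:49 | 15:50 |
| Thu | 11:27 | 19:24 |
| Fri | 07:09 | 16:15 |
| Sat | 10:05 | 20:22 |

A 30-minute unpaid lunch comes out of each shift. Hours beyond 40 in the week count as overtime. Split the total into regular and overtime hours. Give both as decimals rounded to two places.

Mon: 05:59–15:16 = 9 h 17 min; less 30 min break → 8 h 47 min
Tue: 05:56–17:38 = 11 h 42 min; less 30 min break → 11 h 12 min
Wed: 05:49–15:50 = 10 h 1 min; less 30 min break → 9 h 31 min
Thu: 11:27–19:24 = 7 h 57 min; less 30 min break → 7 h 27 min
Fri: 07:09–16:15 = 9 h 6 min; less 30 min break → 8 h 36 min
Sat: 10:05–20:22 = 10 h 17 min; less 30 min break → 9 h 47 min
Total worked: 55 h 20 min = 55.33 h.
Threshold 40 h → overtime 15 h 20 min, regular 40 h 0 min.

Regular 40.00 hours, overtime 15.33 hours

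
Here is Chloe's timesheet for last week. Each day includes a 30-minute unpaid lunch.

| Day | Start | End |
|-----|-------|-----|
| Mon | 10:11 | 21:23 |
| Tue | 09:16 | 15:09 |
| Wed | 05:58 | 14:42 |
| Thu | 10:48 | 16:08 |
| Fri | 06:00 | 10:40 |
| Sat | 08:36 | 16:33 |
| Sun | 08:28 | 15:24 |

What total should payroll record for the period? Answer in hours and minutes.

Mon: 10:11–21:23 = 11 h 12 min; less 30 min break → 10 h 42 min
Tue: 09:16–15:09 = 5 h 53 min; less 30 min break → 5 h 23 min
Wed: 05:58–14:42 = 8 h 44 min; less 30 min break → 8 h 14 min
Thu: 10:48–16:08 = 5 h 20 min; less 30 min break → 4 h 50 min
Fri: 06:00–10:40 = 4 h 40 min; less 30 min break → 4 h 10 min
Sat: 08:36–16:33 = 7 h 57 min; less 30 min break → 7 h 27 min
Sun: 08:28–15:24 = 6 h 56 min; less 30 min break → 6 h 26 min
Total: 10 h 42 min + 5 h 23 min + 8 h 14 min + 4 h 50 min + 4 h 10 min + 7 h 27 min + 6 h 26 min = 47 h 12 min.

47 h 12 min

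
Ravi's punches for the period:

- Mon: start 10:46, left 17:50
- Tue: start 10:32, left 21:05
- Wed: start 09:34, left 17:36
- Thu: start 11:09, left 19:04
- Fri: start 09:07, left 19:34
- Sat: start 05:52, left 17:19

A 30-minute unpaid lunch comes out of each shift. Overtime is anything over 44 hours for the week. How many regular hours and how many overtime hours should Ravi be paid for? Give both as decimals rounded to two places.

Mon: 10:46–17:50 = 7 h 4 min; less 30 min break → 6 h 34 min
Tue: 10:32–21:05 = 10 h 33 min; less 30 min break → 10 h 3 min
Wed: 09:34–17:36 = 8 h 2 min; less 30 min break → 7 h 32 min
Thu: 11:09–19:04 = 7 h 55 min; less 30 min break → 7 h 25 min
Fri: 09:07–19:34 = 10 h 27 min; less 30 min break → 9 h 57 min
Sat: 05:52–17:19 = 11 h 27 min; less 30 min break → 10 h 57 min
Total worked: 52 h 28 min = 52.47 h.
Threshold 44 h → overtime 8 h 28 min, regular 44 h 0 min.

Regular 44.00 hours, overtime 8.47 hours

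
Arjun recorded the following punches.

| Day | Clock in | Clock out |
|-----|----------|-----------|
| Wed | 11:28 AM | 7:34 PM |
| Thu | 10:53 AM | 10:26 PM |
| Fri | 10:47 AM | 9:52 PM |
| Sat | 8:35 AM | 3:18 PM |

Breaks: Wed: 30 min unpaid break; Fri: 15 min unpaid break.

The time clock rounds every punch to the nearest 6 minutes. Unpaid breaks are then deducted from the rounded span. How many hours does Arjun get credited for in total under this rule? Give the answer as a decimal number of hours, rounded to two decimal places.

36.65 hours

Wed: in 11:28 AM→11:30 AM, out 7:34 PM→7:36 PM; 8 h 6 min − 30 min = 7 h 36 min
Thu: in 10:53 AM→10:54 AM, out 10:26 PM→10:24 PM; 11 h 30 min
Fri: in 10:47 AM→10:48 AM, out 9:52 PM→9:54 PM; 11 h 6 min − 15 min = 10 h 51 min
Sat: in 8:35 AM→8:36 AM, out 3:18 PM→3:18 PM; 6 h 42 min
Total credited: 36 h 39 min.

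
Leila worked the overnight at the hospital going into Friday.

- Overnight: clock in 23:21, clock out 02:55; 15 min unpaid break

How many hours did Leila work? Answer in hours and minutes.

Overnight: 23:21 → midnight = 0 h 39 min; midnight → 02:55 = 2 h 55 min; span 3 h 34 min; less 15 min break → 3 h 19 min

3 h 19 min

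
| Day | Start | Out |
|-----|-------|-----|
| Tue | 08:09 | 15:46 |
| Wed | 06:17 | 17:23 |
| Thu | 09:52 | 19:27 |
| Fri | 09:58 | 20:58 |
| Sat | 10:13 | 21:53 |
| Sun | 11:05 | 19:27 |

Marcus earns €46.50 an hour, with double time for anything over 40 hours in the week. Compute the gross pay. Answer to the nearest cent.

Tue: 08:09–15:46 = 7 h 37 min
Wed: 06:17–17:23 = 11 h 6 min
Thu: 09:52–19:27 = 9 h 35 min
Fri: 09:58–20:58 = 11 h 0 min
Sat: 10:13–21:53 = 11 h 40 min
Sun: 11:05–19:27 = 8 h 22 min
Total worked: 59 h 20 min = 3560 min.
Regular 40 h 0 min = 2400 min at €46.50/h; overtime 19 h 20 min = 1160 min at €93.00/h.
Pay = (2400 × €46.50 + 1160 × €93.00) ÷ 60 = €3658.00.

€3658.00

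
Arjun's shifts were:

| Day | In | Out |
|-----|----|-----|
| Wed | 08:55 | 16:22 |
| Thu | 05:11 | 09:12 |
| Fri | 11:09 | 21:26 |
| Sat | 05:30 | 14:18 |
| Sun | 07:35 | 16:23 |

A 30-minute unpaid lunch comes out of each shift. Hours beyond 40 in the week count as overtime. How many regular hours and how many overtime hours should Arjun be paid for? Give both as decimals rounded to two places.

Wed: 08:55–16:22 = 7 h 27 min; less 30 min break → 6 h 57 min
Thu: 05:11–09:12 = 4 h 1 min; less 30 min break → 3 h 31 min
Fri: 11:09–21:26 = 10 h 17 min; less 30 min break → 9 h 47 min
Sat: 05:30–14:18 = 8 h 48 min; less 30 min break → 8 h 18 min
Sun: 07:35–16:23 = 8 h 48 min; less 30 min break → 8 h 18 min
Total worked: 36 h 51 min = 36.85 h.
Threshold 40 h → overtime 0 h 0 min, regular 36 h 51 min.

Regular 36.85 hours, overtime 0.00 hours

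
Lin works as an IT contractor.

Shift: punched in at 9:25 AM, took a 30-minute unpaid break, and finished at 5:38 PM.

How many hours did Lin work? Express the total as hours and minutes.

Shift: 9:25 AM–5:38 PM = 8 h 13 min; less 30 min break → 7 h 43 min

7 h 43 min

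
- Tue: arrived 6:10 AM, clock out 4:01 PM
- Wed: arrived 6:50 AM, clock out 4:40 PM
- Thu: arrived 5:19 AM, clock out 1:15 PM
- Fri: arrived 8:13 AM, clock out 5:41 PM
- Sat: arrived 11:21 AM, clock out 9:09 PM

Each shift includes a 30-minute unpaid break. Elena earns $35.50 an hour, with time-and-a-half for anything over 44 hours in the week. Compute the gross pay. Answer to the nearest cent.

Tue: 6:10 AM–4:01 PM = 9 h 51 min; less 30 min break → 9 h 21 min
Wed: 6:50 AM–4:40 PM = 9 h 50 min; less 30 min break → 9 h 20 min
Thu: 5:19 AM–1:15 PM = 7 h 56 min; less 30 min break → 7 h 26 min
Fri: 8:13 AM–5:41 PM = 9 h 28 min; less 30 min break → 8 h 58 min
Sat: 11:21 AM–9:09 PM = 9 h 48 min; less 30 min break → 9 h 18 min
Total worked: 44 h 23 min = 2663 min.
Regular 44 h 0 min = 2640 min at $35.50/h; overtime 0 h 23 min = 23 min at $53.25/h.
Pay = (2640 × $35.50 + 23 × $53.25) ÷ 60 = $1582.41.

$1582.41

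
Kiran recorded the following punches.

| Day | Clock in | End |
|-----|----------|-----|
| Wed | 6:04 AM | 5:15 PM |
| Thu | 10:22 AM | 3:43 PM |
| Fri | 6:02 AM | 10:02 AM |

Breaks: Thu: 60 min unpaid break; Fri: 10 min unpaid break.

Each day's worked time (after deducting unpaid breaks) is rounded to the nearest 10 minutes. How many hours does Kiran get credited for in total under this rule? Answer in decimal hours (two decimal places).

Wed: 6:04 AM–5:15 PM = 11 h 11 min → rounds to 11 h 10 min
Thu: 10:22 AM–3:43 PM = 5 h 21 min − 60 min = 4 h 21 min → rounds to 4 h 20 min
Fri: 6:02 AM–10:02 AM = 4 h 0 min − 10 min = 3 h 50 min → rounds to 3 h 50 min
Total credited: 19 h 20 min.

19.33 hours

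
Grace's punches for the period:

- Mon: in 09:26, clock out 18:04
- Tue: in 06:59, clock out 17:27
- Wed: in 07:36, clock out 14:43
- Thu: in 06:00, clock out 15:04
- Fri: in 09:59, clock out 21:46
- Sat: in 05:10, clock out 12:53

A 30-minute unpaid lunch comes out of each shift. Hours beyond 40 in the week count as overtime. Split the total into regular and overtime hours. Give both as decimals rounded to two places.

Regular 40.00 hours, overtime 11.78 hours

Mon: 09:26–18:04 = 8 h 38 min; less 30 min break → 8 h 8 min
Tue: 06:59–17:27 = 10 h 28 min; less 30 min break → 9 h 58 min
Wed: 07:36–14:43 = 7 h 7 min; less 30 min break → 6 h 37 min
Thu: 06:00–15:04 = 9 h 4 min; less 30 min break → 8 h 34 min
Fri: 09:59–21:46 = 11 h 47 min; less 30 min break → 11 h 17 min
Sat: 05:10–12:53 = 7 h 43 min; less 30 min break → 7 h 13 min
Total worked: 51 h 47 min = 51.78 h.
Threshold 40 h → overtime 11 h 47 min, regular 40 h 0 min.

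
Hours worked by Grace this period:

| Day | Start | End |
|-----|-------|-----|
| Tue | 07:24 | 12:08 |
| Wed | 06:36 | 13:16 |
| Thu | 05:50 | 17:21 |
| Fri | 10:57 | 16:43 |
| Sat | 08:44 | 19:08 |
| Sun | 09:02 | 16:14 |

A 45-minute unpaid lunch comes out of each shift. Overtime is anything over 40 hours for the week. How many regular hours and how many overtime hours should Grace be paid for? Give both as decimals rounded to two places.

Tue: 07:24–12:08 = 4 h 44 min; less 45 min break → 3 h 59 min
Wed: 06:36–13:16 = 6 h 40 min; less 45 min break → 5 h 55 min
Thu: 05:50–17:21 = 11 h 31 min; less 45 min break → 10 h 46 min
Fri: 10:57–16:43 = 5 h 46 min; less 45 min break → 5 h 1 min
Sat: 08:44–19:08 = 10 h 24 min; less 45 min break → 9 h 39 min
Sun: 09:02–16:14 = 7 h 12 min; less 45 min break → 6 h 27 min
Total worked: 41 h 47 min = 41.78 h.
Threshold 40 h → overtime 1 h 47 min, regular 40 h 0 min.

Regular 40.00 hours, overtime 1.78 hours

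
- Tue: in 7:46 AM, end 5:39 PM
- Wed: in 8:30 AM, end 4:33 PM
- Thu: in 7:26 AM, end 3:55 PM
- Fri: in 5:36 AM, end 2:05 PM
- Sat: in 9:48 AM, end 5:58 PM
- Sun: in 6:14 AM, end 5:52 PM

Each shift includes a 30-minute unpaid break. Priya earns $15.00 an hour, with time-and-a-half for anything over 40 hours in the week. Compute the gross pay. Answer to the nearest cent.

Tue: 7:46 AM–5:39 PM = 9 h 53 min; less 30 min break → 9 h 23 min
Wed: 8:30 AM–4:33 PM = 8 h 3 min; less 30 min break → 7 h 33 min
Thu: 7:26 AM–3:55 PM = 8 h 29 min; less 30 min break → 7 h 59 min
Fri: 5:36 AM–2:05 PM = 8 h 29 min; less 30 min break → 7 h 59 min
Sat: 9:48 AM–5:58 PM = 8 h 10 min; less 30 min break → 7 h 40 min
Sun: 6:14 AM–5:52 PM = 11 h 38 min; less 30 min break → 11 h 8 min
Total worked: 51 h 42 min = 3102 min.
Regular 40 h 0 min = 2400 min at $15.00/h; overtime 11 h 42 min = 702 min at $22.50/h.
Pay = (2400 × $15.00 + 702 × $22.50) ÷ 60 = $863.25.

$863.25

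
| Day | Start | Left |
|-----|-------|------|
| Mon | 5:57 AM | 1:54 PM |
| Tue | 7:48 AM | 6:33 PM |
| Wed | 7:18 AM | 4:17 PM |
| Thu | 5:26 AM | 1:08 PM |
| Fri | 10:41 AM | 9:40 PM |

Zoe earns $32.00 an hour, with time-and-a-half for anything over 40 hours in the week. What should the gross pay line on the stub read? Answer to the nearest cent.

Mon: 5:57 AM–1:54 PM = 7 h 57 min
Tue: 7:48 AM–6:33 PM = 10 h 45 min
Wed: 7:18 AM–4:17 PM = 8 h 59 min
Thu: 5:26 AM–1:08 PM = 7 h 42 min
Fri: 10:41 AM–9:40 PM = 10 h 59 min
Total worked: 46 h 22 min = 2782 min.
Regular 40 h 0 min = 2400 min at $32.00/h; overtime 6 h 22 min = 382 min at $48.00/h.
Pay = (2400 × $32.00 + 382 × $48.00) ÷ 60 = $1585.60.

$1585.60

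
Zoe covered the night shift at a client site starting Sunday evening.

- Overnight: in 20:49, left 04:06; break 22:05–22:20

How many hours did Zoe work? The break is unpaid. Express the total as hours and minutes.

7 h 2 min

Overnight: 20:49 → midnight = 3 h 11 min; midnight → 04:06 = 4 h 6 min; span 7 h 17 min; less 15 min break → 7 h 2 min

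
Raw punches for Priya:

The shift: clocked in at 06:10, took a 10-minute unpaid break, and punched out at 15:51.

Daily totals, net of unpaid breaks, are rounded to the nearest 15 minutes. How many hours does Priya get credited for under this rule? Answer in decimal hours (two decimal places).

The shift: 06:10–15:51 = 9 h 41 min − 10 min = 9 h 31 min → rounds to 9 h 30 min

9.50 hours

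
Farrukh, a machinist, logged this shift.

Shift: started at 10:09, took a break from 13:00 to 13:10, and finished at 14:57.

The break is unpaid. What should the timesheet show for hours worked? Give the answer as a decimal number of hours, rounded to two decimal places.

4.63 hours

Shift: 10:09–14:57 = 4 h 48 min; less 10 min break → 4 h 38 min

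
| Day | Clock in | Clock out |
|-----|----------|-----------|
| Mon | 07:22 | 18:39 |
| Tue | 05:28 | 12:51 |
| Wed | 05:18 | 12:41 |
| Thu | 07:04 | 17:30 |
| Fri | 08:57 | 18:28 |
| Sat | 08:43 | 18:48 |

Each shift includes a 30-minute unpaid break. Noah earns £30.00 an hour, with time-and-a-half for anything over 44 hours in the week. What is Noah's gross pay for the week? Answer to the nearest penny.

£1728.75

Mon: 07:22–18:39 = 11 h 17 min; less 30 min break → 10 h 47 min
Tue: 05:28–12:51 = 7 h 23 min; less 30 min break → 6 h 53 min
Wed: 05:18–12:41 = 7 h 23 min; less 30 min break → 6 h 53 min
Thu: 07:04–17:30 = 10 h 26 min; less 30 min break → 9 h 56 min
Fri: 08:57–18:28 = 9 h 31 min; less 30 min break → 9 h 1 min
Sat: 08:43–18:48 = 10 h 5 min; less 30 min break → 9 h 35 min
Total worked: 53 h 5 min = 3185 min.
Regular 44 h 0 min = 2640 min at £30.00/h; overtime 9 h 5 min = 545 min at £45.00/h.
Pay = (2640 × £30.00 + 545 × £45.00) ÷ 60 = £1728.75.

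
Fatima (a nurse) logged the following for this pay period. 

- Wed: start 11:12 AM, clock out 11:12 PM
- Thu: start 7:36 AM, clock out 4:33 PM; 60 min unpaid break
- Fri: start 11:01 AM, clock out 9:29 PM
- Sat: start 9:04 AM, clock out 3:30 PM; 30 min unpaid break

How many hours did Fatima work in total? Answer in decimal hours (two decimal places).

36.35 hours

Wed: 11:12 AM–11:12 PM = 12 h 0 min
Thu: 7:36 AM–4:33 PM = 8 h 57 min; less 60 min break → 7 h 57 min
Fri: 11:01 AM–9:29 PM = 10 h 28 min
Sat: 9:04 AM–3:30 PM = 6 h 26 min; less 30 min break → 5 h 56 min
Total: 12 h 0 min + 7 h 57 min + 10 h 28 min + 5 h 56 min = 36 h 21 min.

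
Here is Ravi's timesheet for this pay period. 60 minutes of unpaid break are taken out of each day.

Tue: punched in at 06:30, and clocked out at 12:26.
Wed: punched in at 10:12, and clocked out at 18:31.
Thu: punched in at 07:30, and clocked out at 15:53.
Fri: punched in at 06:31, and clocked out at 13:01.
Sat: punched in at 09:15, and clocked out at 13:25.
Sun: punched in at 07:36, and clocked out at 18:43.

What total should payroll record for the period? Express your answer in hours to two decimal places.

Tue: 06:30–12:26 = 5 h 56 min; less 60 min break → 4 h 56 min
Wed: 10:12–18:31 = 8 h 19 min; less 60 min break → 7 h 19 min
Thu: 07:30–15:53 = 8 h 23 min; less 60 min break → 7 h 23 min
Fri: 06:31–13:01 = 6 h 30 min; less 60 min break → 5 h 30 min
Sat: 09:15–13:25 = 4 h 10 min; less 60 min break → 3 h 10 min
Sun: 07:36–18:43 = 11 h 7 min; less 60 min break → 10 h 7 min
Total: 4 h 56 min + 7 h 19 min + 7 h 23 min + 5 h 30 min + 3 h 10 min + 10 h 7 min = 38 h 25 min.

38.42 hours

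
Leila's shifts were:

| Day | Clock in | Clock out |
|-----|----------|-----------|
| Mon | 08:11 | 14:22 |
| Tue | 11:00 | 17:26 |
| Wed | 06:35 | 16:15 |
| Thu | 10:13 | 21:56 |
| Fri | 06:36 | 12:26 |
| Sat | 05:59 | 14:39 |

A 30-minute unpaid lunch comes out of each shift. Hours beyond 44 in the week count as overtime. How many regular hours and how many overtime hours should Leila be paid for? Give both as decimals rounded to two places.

Regular 44.00 hours, overtime 1.50 hours

Mon: 08:11–14:22 = 6 h 11 min; less 30 min break → 5 h 41 min
Tue: 11:00–17:26 = 6 h 26 min; less 30 min break → 5 h 56 min
Wed: 06:35–16:15 = 9 h 40 min; less 30 min break → 9 h 10 min
Thu: 10:13–21:56 = 11 h 43 min; less 30 min break → 11 h 13 min
Fri: 06:36–12:26 = 5 h 50 min; less 30 min break → 5 h 20 min
Sat: 05:59–14:39 = 8 h 40 min; less 30 min break → 8 h 10 min
Total worked: 45 h 30 min = 45.50 h.
Threshold 44 h → overtime 1 h 30 min, regular 44 h 0 min.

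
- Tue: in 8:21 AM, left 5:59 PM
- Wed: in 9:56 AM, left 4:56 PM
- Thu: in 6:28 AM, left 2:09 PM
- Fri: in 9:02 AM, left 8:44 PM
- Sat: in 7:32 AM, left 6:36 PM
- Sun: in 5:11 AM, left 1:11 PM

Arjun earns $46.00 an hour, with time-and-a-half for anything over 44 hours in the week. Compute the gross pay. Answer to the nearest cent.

$2788.75

Tue: 8:21 AM–5:59 PM = 9 h 38 min
Wed: 9:56 AM–4:56 PM = 7 h 0 min
Thu: 6:28 AM–2:09 PM = 7 h 41 min
Fri: 9:02 AM–8:44 PM = 11 h 42 min
Sat: 7:32 AM–6:36 PM = 11 h 4 min
Sun: 5:11 AM–1:11 PM = 8 h 0 min
Total worked: 55 h 5 min = 3305 min.
Regular 44 h 0 min = 2640 min at $46.00/h; overtime 11 h 5 min = 665 min at $69.00/h.
Pay = (2640 × $46.00 + 665 × $69.00) ÷ 60 = $2788.75.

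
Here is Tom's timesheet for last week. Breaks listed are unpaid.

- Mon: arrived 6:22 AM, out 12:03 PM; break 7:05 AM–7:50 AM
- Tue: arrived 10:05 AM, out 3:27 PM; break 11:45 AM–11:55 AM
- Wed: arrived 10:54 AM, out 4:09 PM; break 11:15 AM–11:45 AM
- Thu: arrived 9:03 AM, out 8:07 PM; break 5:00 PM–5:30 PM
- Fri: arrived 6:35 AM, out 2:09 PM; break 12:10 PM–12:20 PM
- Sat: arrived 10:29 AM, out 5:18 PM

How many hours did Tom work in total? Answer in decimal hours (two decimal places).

39.67 hours

Mon: 6:22 AM–12:03 PM = 5 h 41 min; less 45 min break → 4 h 56 min
Tue: 10:05 AM–3:27 PM = 5 h 22 min; less 10 min break → 5 h 12 min
Wed: 10:54 AM–4:09 PM = 5 h 15 min; less 30 min break → 4 h 45 min
Thu: 9:03 AM–8:07 PM = 11 h 4 min; less 30 min break → 10 h 34 min
Fri: 6:35 AM–2:09 PM = 7 h 34 min; less 10 min break → 7 h 24 min
Sat: 10:29 AM–5:18 PM = 6 h 49 min
Total: 4 h 56 min + 5 h 12 min + 4 h 45 min + 10 h 34 min + 7 h 24 min + 6 h 49 min = 39 h 40 min.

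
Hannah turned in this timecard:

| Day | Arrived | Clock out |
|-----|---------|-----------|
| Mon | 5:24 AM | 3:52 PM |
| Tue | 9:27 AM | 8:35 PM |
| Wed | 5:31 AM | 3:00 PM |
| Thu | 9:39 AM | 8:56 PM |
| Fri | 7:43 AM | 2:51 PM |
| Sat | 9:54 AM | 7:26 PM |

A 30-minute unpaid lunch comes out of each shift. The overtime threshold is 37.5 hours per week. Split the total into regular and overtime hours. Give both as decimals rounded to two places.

Mon: 5:24 AM–3:52 PM = 10 h 28 min; less 30 min break → 9 h 58 min
Tue: 9:27 AM–8:35 PM = 11 h 8 min; less 30 min break → 10 h 38 min
Wed: 5:31 AM–3:00 PM = 9 h 29 min; less 30 min break → 8 h 59 min
Thu: 9:39 AM–8:56 PM = 11 h 17 min; less 30 min break → 10 h 47 min
Fri: 7:43 AM–2:51 PM = 7 h 8 min; less 30 min break → 6 h 38 min
Sat: 9:54 AM–7:26 PM = 9 h 32 min; less 30 min break → 9 h 2 min
Total worked: 56 h 2 min = 56.03 h.
Threshold 37.5 h → overtime 18 h 32 min, regular 37 h 30 min.

Regular 37.50 hours, overtime 18.53 hours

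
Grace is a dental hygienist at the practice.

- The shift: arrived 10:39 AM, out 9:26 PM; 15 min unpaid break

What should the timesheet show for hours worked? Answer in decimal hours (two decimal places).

The shift: 10:39 AM–9:26 PM = 10 h 47 min; less 15 min break → 10 h 32 min

10.53 hours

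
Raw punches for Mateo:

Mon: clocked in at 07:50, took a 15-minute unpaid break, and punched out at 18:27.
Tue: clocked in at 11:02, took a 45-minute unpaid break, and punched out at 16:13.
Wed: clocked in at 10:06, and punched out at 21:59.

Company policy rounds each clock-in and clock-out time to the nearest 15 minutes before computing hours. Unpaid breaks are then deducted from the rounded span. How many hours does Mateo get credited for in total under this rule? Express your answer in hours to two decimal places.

Mon: in 07:50→07:45, out 18:27→18:30; 10 h 45 min − 15 min = 10 h 30 min
Tue: in 11:02→11:00, out 16:13→16:15; 5 h 15 min − 45 min = 4 h 30 min
Wed: in 10:06→10:00, out 21:59→22:00; 12 h 0 min
Total credited: 27 h 0 min.

27.00 hours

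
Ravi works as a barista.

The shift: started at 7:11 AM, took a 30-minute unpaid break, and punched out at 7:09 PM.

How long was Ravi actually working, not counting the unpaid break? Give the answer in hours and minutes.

The shift: 7:11 AM–7:09 PM = 11 h 58 min; less 30 min break → 11 h 28 min

11 h 28 min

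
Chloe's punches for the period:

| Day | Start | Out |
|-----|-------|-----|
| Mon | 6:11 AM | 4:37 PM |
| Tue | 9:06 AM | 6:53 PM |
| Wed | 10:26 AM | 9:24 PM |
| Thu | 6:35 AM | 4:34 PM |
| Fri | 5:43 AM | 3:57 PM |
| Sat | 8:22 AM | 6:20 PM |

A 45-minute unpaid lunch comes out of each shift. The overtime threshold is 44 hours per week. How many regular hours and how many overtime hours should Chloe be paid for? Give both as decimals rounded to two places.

Regular 44.00 hours, overtime 12.87 hours

Mon: 6:11 AM–4:37 PM = 10 h 26 min; less 45 min break → 9 h 41 min
Tue: 9:06 AM–6:53 PM = 9 h 47 min; less 45 min break → 9 h 2 min
Wed: 10:26 AM–9:24 PM = 10 h 58 min; less 45 min break → 10 h 13 min
Thu: 6:35 AM–4:34 PM = 9 h 59 min; less 45 min break → 9 h 14 min
Fri: 5:43 AM–3:57 PM = 10 h 14 min; less 45 min break → 9 h 29 min
Sat: 8:22 AM–6:20 PM = 9 h 58 min; less 45 min break → 9 h 13 min
Total worked: 56 h 52 min = 56.87 h.
Threshold 44 h → overtime 12 h 52 min, regular 44 h 0 min.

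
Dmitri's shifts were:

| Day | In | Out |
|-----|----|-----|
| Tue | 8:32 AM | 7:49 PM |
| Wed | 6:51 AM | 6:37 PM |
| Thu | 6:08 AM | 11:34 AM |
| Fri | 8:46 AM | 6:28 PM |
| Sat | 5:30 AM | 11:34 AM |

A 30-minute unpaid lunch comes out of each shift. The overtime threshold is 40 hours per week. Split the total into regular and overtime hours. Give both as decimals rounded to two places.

Tue: 8:32 AM–7:49 PM = 11 h 17 min; less 30 min break → 10 h 47 min
Wed: 6:51 AM–6:37 PM = 11 h 46 min; less 30 min break → 11 h 16 min
Thu: 6:08 AM–11:34 AM = 5 h 26 min; less 30 min break → 4 h 56 min
Fri: 8:46 AM–6:28 PM = 9 h 42 min; less 30 min break → 9 h 12 min
Sat: 5:30 AM–11:34 AM = 6 h 4 min; less 30 min break → 5 h 34 min
Total worked: 41 h 45 min = 41.75 h.
Threshold 40 h → overtime 1 h 45 min, regular 40 h 0 min.

Regular 40.00 hours, overtime 1.75 hours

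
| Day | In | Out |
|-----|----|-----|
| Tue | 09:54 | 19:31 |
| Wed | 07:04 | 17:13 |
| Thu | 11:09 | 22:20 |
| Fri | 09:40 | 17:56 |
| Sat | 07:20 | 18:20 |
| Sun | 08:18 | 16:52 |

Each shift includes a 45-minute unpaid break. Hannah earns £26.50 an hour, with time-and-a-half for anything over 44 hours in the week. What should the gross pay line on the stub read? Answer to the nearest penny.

£1574.76

Tue: 09:54–19:31 = 9 h 37 min; less 45 min break → 8 h 52 min
Wed: 07:04–17:13 = 10 h 9 min; less 45 min break → 9 h 24 min
Thu: 11:09–22:20 = 11 h 11 min; less 45 min break → 10 h 26 min
Fri: 09:40–17:56 = 8 h 16 min; less 45 min break → 7 h 31 min
Sat: 07:20–18:20 = 11 h 0 min; less 45 min break → 10 h 15 min
Sun: 08:18–16:52 = 8 h 34 min; less 45 min break → 7 h 49 min
Total worked: 54 h 17 min = 3257 min.
Regular 44 h 0 min = 2640 min at £26.50/h; overtime 10 h 17 min = 617 min at £39.75/h.
Pay = (2640 × £26.50 + 617 × £39.75) ÷ 60 = £1574.76.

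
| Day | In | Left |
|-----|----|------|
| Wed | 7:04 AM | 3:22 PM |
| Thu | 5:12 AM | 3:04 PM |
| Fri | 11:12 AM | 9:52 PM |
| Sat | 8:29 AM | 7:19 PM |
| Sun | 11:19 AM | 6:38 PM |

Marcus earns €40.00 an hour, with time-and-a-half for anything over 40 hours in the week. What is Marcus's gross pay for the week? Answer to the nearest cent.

€2019.00

Wed: 7:04 AM–3:22 PM = 8 h 18 min
Thu: 5:12 AM–3:04 PM = 9 h 52 min
Fri: 11:12 AM–9:52 PM = 10 h 40 min
Sat: 8:29 AM–7:19 PM = 10 h 50 min
Sun: 11:19 AM–6:38 PM = 7 h 19 min
Total worked: 46 h 59 min = 2819 min.
Regular 40 h 0 min = 2400 min at €40.00/h; overtime 6 h 59 min = 419 min at €60.00/h.
Pay = (2400 × €40.00 + 419 × €60.00) ÷ 60 = €2019.00.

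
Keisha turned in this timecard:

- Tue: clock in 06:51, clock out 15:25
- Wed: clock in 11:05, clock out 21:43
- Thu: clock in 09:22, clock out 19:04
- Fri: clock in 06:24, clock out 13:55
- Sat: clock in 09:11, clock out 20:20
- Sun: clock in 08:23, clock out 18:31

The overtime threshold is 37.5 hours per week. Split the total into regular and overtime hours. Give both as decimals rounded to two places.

Tue: 06:51–15:25 = 8 h 34 min
Wed: 11:05–21:43 = 10 h 38 min
Thu: 09:22–19:04 = 9 h 42 min
Fri: 06:24–13:55 = 7 h 31 min
Sat: 09:11–20:20 = 11 h 9 min
Sun: 08:23–18:31 = 10 h 8 min
Total worked: 57 h 42 min = 57.70 h.
Threshold 37.5 h → overtime 20 h 12 min, regular 37 h 30 min.

Regular 37.50 hours, overtime 20.20 hours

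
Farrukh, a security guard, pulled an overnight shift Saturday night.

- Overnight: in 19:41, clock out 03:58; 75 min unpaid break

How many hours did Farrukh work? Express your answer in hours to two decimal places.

Overnight: 19:41 → midnight = 4 h 19 min; midnight → 03:58 = 3 h 58 min; span 8 h 17 min; less 75 min break → 7 h 2 min

7.03 hours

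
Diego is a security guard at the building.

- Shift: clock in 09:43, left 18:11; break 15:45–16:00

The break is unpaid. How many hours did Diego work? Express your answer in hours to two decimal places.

Shift: 09:43–18:11 = 8 h 28 min; less 15 min break → 8 h 13 min

8.22 hours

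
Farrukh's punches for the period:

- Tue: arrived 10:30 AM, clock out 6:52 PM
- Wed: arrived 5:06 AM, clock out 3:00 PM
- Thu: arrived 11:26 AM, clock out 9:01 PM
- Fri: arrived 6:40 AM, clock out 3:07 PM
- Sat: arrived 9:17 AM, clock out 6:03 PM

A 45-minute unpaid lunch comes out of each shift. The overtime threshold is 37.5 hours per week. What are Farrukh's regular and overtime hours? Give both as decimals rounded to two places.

Regular 37.50 hours, overtime 3.82 hours

Tue: 10:30 AM–6:52 PM = 8 h 22 min; less 45 min break → 7 h 37 min
Wed: 5:06 AM–3:00 PM = 9 h 54 min; less 45 min break → 9 h 9 min
Thu: 11:26 AM–9:01 PM = 9 h 35 min; less 45 min break → 8 h 50 min
Fri: 6:40 AM–3:07 PM = 8 h 27 min; less 45 min break → 7 h 42 min
Sat: 9:17 AM–6:03 PM = 8 h 46 min; less 45 min break → 8 h 1 min
Total worked: 41 h 19 min = 41.32 h.
Threshold 37.5 h → overtime 3 h 49 min, regular 37 h 30 min.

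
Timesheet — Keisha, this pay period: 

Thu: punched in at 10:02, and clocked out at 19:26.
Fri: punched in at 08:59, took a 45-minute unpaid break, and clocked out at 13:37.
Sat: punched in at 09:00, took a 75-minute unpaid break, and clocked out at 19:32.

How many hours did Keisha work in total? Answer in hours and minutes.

22 h 34 min

Thu: 10:02–19:26 = 9 h 24 min
Fri: 08:59–13:37 = 4 h 38 min; less 45 min break → 3 h 53 min
Sat: 09:00–19:32 = 10 h 32 min; less 75 min break → 9 h 17 min
Total: 9 h 24 min + 3 h 53 min + 9 h 17 min = 22 h 34 min.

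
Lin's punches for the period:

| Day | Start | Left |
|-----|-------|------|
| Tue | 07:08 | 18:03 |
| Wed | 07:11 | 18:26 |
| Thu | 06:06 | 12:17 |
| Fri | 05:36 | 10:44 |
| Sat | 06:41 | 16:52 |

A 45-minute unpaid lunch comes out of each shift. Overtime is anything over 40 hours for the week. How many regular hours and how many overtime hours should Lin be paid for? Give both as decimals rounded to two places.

Tue: 07:08–18:03 = 10 h 55 min; less 45 min break → 10 h 10 min
Wed: 07:11–18:26 = 11 h 15 min; less 45 min break → 10 h 30 min
Thu: 06:06–12:17 = 6 h 11 min; less 45 min break → 5 h 26 min
Fri: 05:36–10:44 = 5 h 8 min; less 45 min break → 4 h 23 min
Sat: 06:41–16:52 = 10 h 11 min; less 45 min break → 9 h 26 min
Total worked: 39 h 55 min = 39.92 h.
Threshold 40 h → overtime 0 h 0 min, regular 39 h 55 min.

Regular 39.92 hours, overtime 0.00 hours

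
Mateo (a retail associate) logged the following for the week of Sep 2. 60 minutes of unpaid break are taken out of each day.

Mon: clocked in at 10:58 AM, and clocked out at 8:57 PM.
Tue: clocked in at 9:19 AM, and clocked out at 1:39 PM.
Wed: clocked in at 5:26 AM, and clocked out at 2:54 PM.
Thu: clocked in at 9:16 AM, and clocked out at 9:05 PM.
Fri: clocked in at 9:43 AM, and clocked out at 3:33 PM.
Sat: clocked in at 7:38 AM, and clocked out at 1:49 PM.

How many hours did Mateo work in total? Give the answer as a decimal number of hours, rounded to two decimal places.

Mon: 10:58 AM–8:57 PM = 9 h 59 min; less 60 min break → 8 h 59 min
Tue: 9:19 AM–1:39 PM = 4 h 20 min; less 60 min break → 3 h 20 min
Wed: 5:26 AM–2:54 PM = 9 h 28 min; less 60 min break → 8 h 28 min
Thu: 9:16 AM–9:05 PM = 11 h 49 min; less 60 min break → 10 h 49 min
Fri: 9:43 AM–3:33 PM = 5 h 50 min; less 60 min break → 4 h 50 min
Sat: 7:38 AM–1:49 PM = 6 h 11 min; less 60 min break → 5 h 11 min
Total: 8 h 59 min + 3 h 20 min + 8 h 28 min + 10 h 49 min + 4 h 50 min + 5 h 11 min = 41 h 37 min.

41.62 hours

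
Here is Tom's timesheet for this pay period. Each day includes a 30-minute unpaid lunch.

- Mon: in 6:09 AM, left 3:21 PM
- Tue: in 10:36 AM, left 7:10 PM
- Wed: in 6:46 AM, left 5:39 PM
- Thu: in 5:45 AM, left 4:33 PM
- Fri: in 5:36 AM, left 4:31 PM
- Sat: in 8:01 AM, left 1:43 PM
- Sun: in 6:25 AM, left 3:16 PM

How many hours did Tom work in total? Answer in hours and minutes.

Mon: 6:09 AM–3:21 PM = 9 h 12 min; less 30 min break → 8 h 42 min
Tue: 10:36 AM–7:10 PM = 8 h 34 min; less 30 min break → 8 h 4 min
Wed: 6:46 AM–5:39 PM = 10 h 53 min; less 30 min break → 10 h 23 min
Thu: 5:45 AM–4:33 PM = 10 h 48 min; less 30 min break → 10 h 18 min
Fri: 5:36 AM–4:31 PM = 10 h 55 min; less 30 min break → 10 h 25 min
Sat: 8:01 AM–1:43 PM = 5 h 42 min; less 30 min break → 5 h 12 min
Sun: 6:25 AM–3:16 PM = 8 h 51 min; less 30 min break → 8 h 21 min
Total: 8 h 42 min + 8 h 4 min + 10 h 23 min + 10 h 18 min + 10 h 25 min + 5 h 12 min + 8 h 21 min = 61 h 25 min.

61 h 25 min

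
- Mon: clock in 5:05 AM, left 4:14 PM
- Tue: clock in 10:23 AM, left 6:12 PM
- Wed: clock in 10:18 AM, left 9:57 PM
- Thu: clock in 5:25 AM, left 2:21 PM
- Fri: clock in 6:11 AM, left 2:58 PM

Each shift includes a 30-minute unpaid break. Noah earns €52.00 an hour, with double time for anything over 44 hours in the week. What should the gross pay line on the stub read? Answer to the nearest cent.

Mon: 5:05 AM–4:14 PM = 11 h 9 min; less 30 min break → 10 h 39 min
Tue: 10:23 AM–6:12 PM = 7 h 49 min; less 30 min break → 7 h 19 min
Wed: 10:18 AM–9:57 PM = 11 h 39 min; less 30 min break → 11 h 9 min
Thu: 5:25 AM–2:21 PM = 8 h 56 min; less 30 min break → 8 h 26 min
Fri: 6:11 AM–2:58 PM = 8 h 47 min; less 30 min break → 8 h 17 min
Total worked: 45 h 50 min = 2750 min.
Regular 44 h 0 min = 2640 min at €52.00/h; overtime 1 h 50 min = 110 min at €104.00/h.
Pay = (2640 × €52.00 + 110 × €104.00) ÷ 60 = €2478.67.

€2478.67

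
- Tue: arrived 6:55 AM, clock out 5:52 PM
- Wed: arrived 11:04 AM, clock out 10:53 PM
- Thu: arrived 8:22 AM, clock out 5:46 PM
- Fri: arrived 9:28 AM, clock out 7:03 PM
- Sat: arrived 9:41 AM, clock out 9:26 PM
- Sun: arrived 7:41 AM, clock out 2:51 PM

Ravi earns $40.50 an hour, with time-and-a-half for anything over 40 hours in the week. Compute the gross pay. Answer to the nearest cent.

Tue: 6:55 AM–5:52 PM = 10 h 57 min
Wed: 11:04 AM–10:53 PM = 11 h 49 min
Thu: 8:22 AM–5:46 PM = 9 h 24 min
Fri: 9:28 AM–7:03 PM = 9 h 35 min
Sat: 9:41 AM–9:26 PM = 11 h 45 min
Sun: 7:41 AM–2:51 PM = 7 h 10 min
Total worked: 60 h 40 min = 3640 min.
Regular 40 h 0 min = 2400 min at $40.50/h; overtime 20 h 40 min = 1240 min at $60.75/h.
Pay = (2400 × $40.50 + 1240 × $60.75) ÷ 60 = $2875.50.

$2875.50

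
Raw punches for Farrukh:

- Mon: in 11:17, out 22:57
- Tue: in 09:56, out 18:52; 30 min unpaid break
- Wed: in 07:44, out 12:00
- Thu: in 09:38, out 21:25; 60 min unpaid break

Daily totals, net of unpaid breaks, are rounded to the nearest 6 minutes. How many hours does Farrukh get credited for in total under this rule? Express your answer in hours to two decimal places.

35.20 hours

Mon: 11:17–22:57 = 11 h 40 min → rounds to 11 h 42 min
Tue: 09:56–18:52 = 8 h 56 min − 30 min = 8 h 26 min → rounds to 8 h 24 min
Wed: 07:44–12:00 = 4 h 16 min → rounds to 4 h 18 min
Thu: 09:38–21:25 = 11 h 47 min − 60 min = 10 h 47 min → rounds to 10 h 48 min
Total credited: 35 h 12 min.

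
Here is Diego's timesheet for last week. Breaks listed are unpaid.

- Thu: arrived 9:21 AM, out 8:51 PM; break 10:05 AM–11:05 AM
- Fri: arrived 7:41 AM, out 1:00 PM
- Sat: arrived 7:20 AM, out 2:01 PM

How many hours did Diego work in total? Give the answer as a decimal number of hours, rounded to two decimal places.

22.50 hours

Thu: 9:21 AM–8:51 PM = 11 h 30 min; less 60 min break → 10 h 30 min
Fri: 7:41 AM–1:00 PM = 5 h 19 min
Sat: 7:20 AM–2:01 PM = 6 h 41 min
Total: 10 h 30 min + 5 h 19 min + 6 h 41 min = 22 h 30 min.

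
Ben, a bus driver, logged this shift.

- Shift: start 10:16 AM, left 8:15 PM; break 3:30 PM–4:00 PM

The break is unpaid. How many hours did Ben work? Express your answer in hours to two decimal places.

Shift: 10:16 AM–8:15 PM = 9 h 59 min; less 30 min break → 9 h 29 min

9.48 hours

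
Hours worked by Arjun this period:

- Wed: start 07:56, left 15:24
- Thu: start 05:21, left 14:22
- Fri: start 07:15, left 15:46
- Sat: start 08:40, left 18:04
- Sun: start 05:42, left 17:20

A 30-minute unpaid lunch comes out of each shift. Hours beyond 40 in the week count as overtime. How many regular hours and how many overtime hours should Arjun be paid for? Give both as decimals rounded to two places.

Wed: 07:56–15:24 = 7 h 28 min; less 30 min break → 6 h 58 min
Thu: 05:21–14:22 = 9 h 1 min; less 30 min break → 8 h 31 min
Fri: 07:15–15:46 = 8 h 31 min; less 30 min break → 8 h 1 min
Sat: 08:40–18:04 = 9 h 24 min; less 30 min break → 8 h 54 min
Sun: 05:42–17:20 = 11 h 38 min; less 30 min break → 11 h 8 min
Total worked: 43 h 32 min = 43.53 h.
Threshold 40 h → overtime 3 h 32 min, regular 40 h 0 min.

Regular 40.00 hours, overtime 3.53 hours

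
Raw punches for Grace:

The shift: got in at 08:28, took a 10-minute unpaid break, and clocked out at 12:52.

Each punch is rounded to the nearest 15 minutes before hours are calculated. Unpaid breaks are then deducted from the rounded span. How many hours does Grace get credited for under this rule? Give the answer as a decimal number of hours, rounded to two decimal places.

4.08 hours

The shift: in 08:28→08:30, out 12:52→12:45; 4 h 15 min − 10 min = 4 h 5 min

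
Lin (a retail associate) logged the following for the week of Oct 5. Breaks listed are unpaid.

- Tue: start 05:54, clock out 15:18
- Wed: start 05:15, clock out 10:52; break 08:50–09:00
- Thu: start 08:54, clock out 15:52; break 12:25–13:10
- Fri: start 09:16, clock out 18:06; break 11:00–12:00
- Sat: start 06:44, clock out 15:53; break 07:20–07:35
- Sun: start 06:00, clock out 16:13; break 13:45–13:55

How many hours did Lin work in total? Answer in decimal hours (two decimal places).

47.85 hours

Tue: 05:54–15:18 = 9 h 24 min
Wed: 05:15–10:52 = 5 h 37 min; less 10 min break → 5 h 27 min
Thu: 08:54–15:52 = 6 h 58 min; less 45 min break → 6 h 13 min
Fri: 09:16–18:06 = 8 h 50 min; less 60 min break → 7 h 50 min
Sat: 06:44–15:53 = 9 h 9 min; less 15 min break → 8 h 54 min
Sun: 06:00–16:13 = 10 h 13 min; less 10 min break → 10 h 3 min
Total: 9 h 24 min + 5 h 27 min + 6 h 13 min + 7 h 50 min + 8 h 54 min + 10 h 3 min = 47 h 51 min.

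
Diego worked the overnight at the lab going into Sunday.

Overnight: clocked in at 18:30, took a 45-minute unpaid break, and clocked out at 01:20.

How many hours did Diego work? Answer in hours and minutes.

Overnight: 18:30 → midnight = 5 h 30 min; midnight → 01:20 = 1 h 20 min; span 6 h 50 min; less 45 min break → 6 h 5 min

6 h 5 min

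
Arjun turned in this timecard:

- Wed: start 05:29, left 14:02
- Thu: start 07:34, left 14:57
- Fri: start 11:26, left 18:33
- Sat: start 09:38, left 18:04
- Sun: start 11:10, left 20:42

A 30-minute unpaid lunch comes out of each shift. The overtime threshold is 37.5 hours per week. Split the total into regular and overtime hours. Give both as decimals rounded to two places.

Regular 37.50 hours, overtime 1.02 hours

Wed: 05:29–14:02 = 8 h 33 min; less 30 min break → 8 h 3 min
Thu: 07:34–14:57 = 7 h 23 min; less 30 min break → 6 h 53 min
Fri: 11:26–18:33 = 7 h 7 min; less 30 min break → 6 h 37 min
Sat: 09:38–18:04 = 8 h 26 min; less 30 min break → 7 h 56 min
Sun: 11:10–20:42 = 9 h 32 min; less 30 min break → 9 h 2 min
Total worked: 38 h 31 min = 38.52 h.
Threshold 37.5 h → overtime 1 h 1 min, regular 37 h 30 min.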